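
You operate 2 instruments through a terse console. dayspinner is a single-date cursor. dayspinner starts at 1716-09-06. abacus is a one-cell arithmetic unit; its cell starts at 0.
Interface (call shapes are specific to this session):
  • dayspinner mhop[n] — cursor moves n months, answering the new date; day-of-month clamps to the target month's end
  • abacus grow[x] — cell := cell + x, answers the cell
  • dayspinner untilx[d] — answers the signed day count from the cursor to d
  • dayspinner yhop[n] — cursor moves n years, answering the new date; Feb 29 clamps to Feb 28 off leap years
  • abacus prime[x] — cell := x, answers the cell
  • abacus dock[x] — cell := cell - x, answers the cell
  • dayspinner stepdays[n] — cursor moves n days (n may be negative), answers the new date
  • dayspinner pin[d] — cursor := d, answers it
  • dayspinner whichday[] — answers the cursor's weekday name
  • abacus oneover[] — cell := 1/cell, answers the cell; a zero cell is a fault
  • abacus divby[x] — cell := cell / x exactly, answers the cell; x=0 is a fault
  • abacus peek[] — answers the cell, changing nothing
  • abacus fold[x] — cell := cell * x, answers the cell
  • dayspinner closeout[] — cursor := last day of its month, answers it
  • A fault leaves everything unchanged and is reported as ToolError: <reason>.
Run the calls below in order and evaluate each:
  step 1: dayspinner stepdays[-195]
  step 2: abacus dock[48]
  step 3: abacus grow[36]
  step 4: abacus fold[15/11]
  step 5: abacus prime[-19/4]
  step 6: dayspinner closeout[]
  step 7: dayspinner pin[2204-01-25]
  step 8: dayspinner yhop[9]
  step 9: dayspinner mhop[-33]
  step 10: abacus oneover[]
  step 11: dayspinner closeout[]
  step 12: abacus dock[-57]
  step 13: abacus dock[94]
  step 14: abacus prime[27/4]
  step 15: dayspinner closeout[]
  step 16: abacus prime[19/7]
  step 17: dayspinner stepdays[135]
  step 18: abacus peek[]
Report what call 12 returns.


Answer: 1079/19

Derivation:
→ dayspinner stepdays(n=-195)
← 1716-02-24
→ abacus dock(x=48)
← -48
→ abacus grow(x=36)
← -12
→ abacus fold(x=15/11)
← -180/11
→ abacus prime(x=-19/4)
← -19/4
→ dayspinner closeout()
← 1716-02-29
→ dayspinner pin(d=2204-01-25)
← 2204-01-25
→ dayspinner yhop(n=9)
← 2213-01-25
→ dayspinner mhop(n=-33)
← 2210-04-25
→ abacus oneover()
← -4/19
→ dayspinner closeout()
← 2210-04-30
→ abacus dock(x=-57)
← 1079/19
→ abacus dock(x=94)
← -707/19
→ abacus prime(x=27/4)
← 27/4
→ dayspinner closeout()
← 2210-04-30
→ abacus prime(x=19/7)
← 19/7
→ dayspinner stepdays(n=135)
← 2210-09-12
→ abacus peek()
← 19/7


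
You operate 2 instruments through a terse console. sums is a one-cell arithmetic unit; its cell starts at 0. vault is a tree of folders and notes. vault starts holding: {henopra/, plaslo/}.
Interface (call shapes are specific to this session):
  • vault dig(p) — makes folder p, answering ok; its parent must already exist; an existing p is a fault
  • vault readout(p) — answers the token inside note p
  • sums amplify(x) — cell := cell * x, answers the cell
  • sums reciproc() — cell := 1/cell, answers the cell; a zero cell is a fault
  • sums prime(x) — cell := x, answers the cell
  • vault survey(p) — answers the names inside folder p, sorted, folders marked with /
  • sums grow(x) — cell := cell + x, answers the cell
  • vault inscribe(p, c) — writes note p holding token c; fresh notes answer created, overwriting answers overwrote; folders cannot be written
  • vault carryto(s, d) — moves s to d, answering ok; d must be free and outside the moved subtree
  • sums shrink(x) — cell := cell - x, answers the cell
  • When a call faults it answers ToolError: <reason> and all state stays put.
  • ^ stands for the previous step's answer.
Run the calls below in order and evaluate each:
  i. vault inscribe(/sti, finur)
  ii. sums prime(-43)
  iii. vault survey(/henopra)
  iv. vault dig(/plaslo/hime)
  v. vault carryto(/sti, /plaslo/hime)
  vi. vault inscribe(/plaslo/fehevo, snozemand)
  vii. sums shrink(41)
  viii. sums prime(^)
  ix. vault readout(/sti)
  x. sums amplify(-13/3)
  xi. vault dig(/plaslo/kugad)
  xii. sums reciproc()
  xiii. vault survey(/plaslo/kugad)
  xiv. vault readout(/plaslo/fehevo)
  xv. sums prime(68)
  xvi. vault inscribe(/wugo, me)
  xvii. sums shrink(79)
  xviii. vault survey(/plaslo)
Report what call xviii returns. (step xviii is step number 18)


==> vault inscribe(p: /sti, c: finur)
<== created
==> sums prime(x: -43)
<== -43
==> vault survey(p: /henopra)
<== []
==> vault dig(p: /plaslo/hime)
<== ok
==> vault carryto(s: /sti, d: /plaslo/hime)
<== ToolError: exists
==> vault inscribe(p: /plaslo/fehevo, c: snozemand)
<== created
==> sums shrink(x: 41)
<== -84
==> sums prime(x: ^)
<== -84
==> vault readout(p: /sti)
<== finur
==> sums amplify(x: -13/3)
<== 364
==> vault dig(p: /plaslo/kugad)
<== ok
==> sums reciproc()
<== 1/364
==> vault survey(p: /plaslo/kugad)
<== []
==> vault readout(p: /plaslo/fehevo)
<== snozemand
==> sums prime(x: 68)
<== 68
==> vault inscribe(p: /wugo, c: me)
<== created
==> sums shrink(x: 79)
<== -11
==> vault survey(p: /plaslo)
<== [fehevo, hime/, kugad/]

Answer: [fehevo, hime/, kugad/]


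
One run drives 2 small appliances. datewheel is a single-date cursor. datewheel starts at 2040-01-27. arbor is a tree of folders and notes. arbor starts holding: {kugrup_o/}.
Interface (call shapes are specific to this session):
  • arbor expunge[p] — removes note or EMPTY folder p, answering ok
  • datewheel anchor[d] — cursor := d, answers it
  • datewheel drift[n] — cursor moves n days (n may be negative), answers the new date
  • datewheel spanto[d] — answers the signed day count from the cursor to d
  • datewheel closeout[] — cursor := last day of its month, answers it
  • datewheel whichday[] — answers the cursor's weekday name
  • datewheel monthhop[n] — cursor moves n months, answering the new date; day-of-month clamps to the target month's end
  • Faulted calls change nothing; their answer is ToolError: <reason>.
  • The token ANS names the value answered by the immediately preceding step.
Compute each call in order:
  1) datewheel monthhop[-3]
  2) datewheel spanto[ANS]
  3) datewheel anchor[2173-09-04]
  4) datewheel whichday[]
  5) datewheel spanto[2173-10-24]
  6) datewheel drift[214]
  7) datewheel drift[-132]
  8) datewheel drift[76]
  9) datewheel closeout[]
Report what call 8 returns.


Answer: 2174-02-09

Derivation:
I call datewheel monthhop(n→-3), and see 2039-10-27.
I run datewheel spanto(d→ANS), giving 0.
Using datewheel anchor(d→2173-09-04), yielding 2173-09-04.
I try datewheel whichday, — result: Saturday.
I try datewheel spanto(d→2173-10-24), and get 50.
Then datewheel drift(n→214), and observe 2174-04-06.
I use datewheel drift(n→-132), which returns 2173-11-25.
Calling datewheel drift(n→76), — result: 2174-02-09.
Calling datewheel closeout, and get 2174-02-28.


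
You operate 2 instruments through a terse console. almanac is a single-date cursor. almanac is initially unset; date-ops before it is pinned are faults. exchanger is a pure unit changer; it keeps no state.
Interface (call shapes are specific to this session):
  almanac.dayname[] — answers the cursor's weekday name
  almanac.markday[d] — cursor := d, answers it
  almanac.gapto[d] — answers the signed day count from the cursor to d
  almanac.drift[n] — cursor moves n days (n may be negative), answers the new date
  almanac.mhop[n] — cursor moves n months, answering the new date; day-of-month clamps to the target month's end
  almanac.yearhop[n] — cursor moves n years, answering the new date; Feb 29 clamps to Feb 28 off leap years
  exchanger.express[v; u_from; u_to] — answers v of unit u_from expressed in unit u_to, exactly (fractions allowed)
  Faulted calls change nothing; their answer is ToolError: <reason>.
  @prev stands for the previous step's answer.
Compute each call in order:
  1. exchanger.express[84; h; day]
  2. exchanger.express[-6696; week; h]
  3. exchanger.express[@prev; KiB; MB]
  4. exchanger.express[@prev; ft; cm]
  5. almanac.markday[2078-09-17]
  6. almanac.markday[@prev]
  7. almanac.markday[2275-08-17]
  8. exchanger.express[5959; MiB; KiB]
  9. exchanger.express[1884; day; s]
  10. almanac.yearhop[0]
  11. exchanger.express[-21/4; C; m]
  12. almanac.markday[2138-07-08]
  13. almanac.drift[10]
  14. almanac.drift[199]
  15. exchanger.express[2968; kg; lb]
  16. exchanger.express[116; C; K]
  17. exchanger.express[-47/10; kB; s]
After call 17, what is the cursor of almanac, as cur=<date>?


Answer: cur=2139-02-02

Derivation:
// 1. exchanger.express(v→84, u_from→h, u_to→day) -> 7/2
// 2. exchanger.express(v→-6696, u_from→week, u_to→h) -> -1124928
// 3. exchanger.express(v→@prev, u_from→KiB, u_to→MB) -> -17998848/15625
// 4. exchanger.express(v→@prev, u_from→ft, u_to→cm) -> -13715122176/390625
// 5. almanac.markday(d→2078-09-17) -> 2078-09-17
// 6. almanac.markday(d→@prev) -> 2078-09-17
// 7. almanac.markday(d→2275-08-17) -> 2275-08-17
// 8. exchanger.express(v→5959, u_from→MiB, u_to→KiB) -> 6102016
// 9. exchanger.express(v→1884, u_from→day, u_to→s) -> 162777600
// 10. almanac.yearhop(n→0) -> 2275-08-17
// 11. exchanger.express(v→-21/4, u_from→C, u_to→m) -> ToolError: incompatible units
// 12. almanac.markday(d→2138-07-08) -> 2138-07-08
// 13. almanac.drift(n→10) -> 2138-07-18
// 14. almanac.drift(n→199) -> 2139-02-02
// 15. exchanger.express(v→2968, u_from→kg, u_to→lb) -> 42400000000/6479891
// 16. exchanger.express(v→116, u_from→C, u_to→K) -> 7783/20
// 17. exchanger.express(v→-47/10, u_from→kB, u_to→s) -> ToolError: incompatible units


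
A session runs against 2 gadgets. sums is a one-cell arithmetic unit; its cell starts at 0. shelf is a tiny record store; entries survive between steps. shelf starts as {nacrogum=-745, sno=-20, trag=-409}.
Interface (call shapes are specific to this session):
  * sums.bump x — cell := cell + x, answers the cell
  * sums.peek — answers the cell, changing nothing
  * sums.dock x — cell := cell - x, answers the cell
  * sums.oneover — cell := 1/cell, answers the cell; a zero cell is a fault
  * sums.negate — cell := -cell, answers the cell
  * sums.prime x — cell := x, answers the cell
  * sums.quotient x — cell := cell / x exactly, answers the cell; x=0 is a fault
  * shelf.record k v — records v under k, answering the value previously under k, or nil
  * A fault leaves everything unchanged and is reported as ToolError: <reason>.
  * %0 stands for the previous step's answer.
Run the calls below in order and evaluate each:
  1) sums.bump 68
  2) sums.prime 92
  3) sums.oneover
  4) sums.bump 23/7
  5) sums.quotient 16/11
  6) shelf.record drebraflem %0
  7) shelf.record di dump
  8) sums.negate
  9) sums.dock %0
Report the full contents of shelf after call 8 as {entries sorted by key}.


Answer: {di=dump, drebraflem=23353/10304, nacrogum=-745, sno=-20, trag=-409}

Derivation:
[in] bump x=68
:: 68
[in] prime x=92
:: 92
[in] oneover
:: 1/92
[in] bump x=23/7
:: 2123/644
[in] quotient x=16/11
:: 23353/10304
[in] record k=drebraflem v=%0
:: nil
[in] record k=di v=dump
:: nil
[in] negate
:: -23353/10304
[in] dock x=%0
:: 0


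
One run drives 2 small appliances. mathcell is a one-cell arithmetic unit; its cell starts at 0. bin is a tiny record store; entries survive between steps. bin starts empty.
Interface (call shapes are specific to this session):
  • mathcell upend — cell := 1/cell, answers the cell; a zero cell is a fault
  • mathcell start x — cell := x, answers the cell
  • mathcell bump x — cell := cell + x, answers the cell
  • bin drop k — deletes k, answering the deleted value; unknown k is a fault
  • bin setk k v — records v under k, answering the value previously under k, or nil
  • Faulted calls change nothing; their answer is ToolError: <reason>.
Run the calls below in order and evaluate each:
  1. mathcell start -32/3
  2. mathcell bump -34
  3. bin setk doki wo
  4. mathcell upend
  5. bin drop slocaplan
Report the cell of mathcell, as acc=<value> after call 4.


$ mathcell start x→-32/3
  -32/3
$ mathcell bump x→-34
  -134/3
$ bin setk k→doki v→wo
  nil
$ mathcell upend
  -3/134
$ bin drop k→slocaplan
  ToolError: no such key slocaplan

Answer: acc=-3/134


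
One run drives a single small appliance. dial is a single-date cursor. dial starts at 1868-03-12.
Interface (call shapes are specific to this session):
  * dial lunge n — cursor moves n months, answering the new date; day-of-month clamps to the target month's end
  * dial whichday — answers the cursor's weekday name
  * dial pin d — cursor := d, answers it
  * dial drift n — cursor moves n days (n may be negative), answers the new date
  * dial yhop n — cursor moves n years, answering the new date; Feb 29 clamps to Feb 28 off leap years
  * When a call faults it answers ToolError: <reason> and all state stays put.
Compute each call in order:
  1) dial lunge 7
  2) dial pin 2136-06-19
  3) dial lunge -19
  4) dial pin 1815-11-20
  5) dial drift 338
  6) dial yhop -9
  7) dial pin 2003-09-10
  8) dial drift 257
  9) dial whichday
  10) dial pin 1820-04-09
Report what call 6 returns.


Answer: 1807-10-23

Derivation:
$ dial lunge n=7
= 1868-10-12
$ dial pin d=2136-06-19
= 2136-06-19
$ dial lunge n=-19
= 2134-11-19
$ dial pin d=1815-11-20
= 1815-11-20
$ dial drift n=338
= 1816-10-23
$ dial yhop n=-9
= 1807-10-23
$ dial pin d=2003-09-10
= 2003-09-10
$ dial drift n=257
= 2004-05-24
$ dial whichday
= Monday
$ dial pin d=1820-04-09
= 1820-04-09


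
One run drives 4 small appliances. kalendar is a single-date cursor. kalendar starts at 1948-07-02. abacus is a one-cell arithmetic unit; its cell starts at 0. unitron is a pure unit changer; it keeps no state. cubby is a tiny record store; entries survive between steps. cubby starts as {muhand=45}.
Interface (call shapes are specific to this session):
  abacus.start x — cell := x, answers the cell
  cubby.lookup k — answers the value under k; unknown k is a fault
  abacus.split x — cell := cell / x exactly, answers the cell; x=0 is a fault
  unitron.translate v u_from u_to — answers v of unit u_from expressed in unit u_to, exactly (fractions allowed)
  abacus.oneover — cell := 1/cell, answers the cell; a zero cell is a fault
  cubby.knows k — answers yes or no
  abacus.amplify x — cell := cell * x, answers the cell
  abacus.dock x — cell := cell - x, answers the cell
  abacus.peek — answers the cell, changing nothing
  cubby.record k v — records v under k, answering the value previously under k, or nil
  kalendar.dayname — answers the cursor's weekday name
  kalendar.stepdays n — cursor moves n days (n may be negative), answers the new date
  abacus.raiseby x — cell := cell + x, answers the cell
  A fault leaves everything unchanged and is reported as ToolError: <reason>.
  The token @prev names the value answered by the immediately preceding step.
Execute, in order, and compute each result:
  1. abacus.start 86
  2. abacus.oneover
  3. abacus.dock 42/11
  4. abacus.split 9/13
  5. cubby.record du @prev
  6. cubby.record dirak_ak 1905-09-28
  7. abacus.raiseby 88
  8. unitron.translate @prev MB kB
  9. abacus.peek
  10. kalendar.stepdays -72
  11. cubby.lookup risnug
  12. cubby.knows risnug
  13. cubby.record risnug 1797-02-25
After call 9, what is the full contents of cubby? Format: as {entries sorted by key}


% start 86
  86
% oneover
  1/86
% dock 42/11
  -3601/946
% split 9/13
  -46813/8514
% record du @prev
  nil
% record dirak_ak 1905-09-28
  nil
% raiseby 88
  702419/8514
% translate @prev MB kB
  351209500/4257
% peek
  702419/8514
% stepdays -72
  1948-04-21
% lookup risnug
  ToolError: no such key risnug
% knows risnug
  no
% record risnug 1797-02-25
  nil

Answer: {dirak_ak=1905-09-28, du=-46813/8514, muhand=45}


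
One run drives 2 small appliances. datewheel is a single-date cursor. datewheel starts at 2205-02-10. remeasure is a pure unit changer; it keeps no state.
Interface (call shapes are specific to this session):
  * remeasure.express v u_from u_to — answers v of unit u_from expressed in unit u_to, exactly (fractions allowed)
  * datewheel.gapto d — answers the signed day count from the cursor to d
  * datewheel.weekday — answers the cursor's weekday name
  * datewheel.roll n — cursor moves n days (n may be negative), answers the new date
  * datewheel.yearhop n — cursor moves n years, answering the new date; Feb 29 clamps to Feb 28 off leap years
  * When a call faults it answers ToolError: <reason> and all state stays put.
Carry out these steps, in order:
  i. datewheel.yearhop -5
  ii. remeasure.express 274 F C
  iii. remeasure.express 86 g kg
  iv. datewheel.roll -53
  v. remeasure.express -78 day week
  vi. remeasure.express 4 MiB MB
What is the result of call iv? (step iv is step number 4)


// yearhop(n: -5) : 2200-02-10
// express(v: 274, u_from: F, u_to: C) : 1210/9
// express(v: 86, u_from: g, u_to: kg) : 43/500
// roll(n: -53) : 2199-12-19
// express(v: -78, u_from: day, u_to: week) : -78/7
// express(v: 4, u_from: MiB, u_to: MB) : 65536/15625

Answer: 2199-12-19


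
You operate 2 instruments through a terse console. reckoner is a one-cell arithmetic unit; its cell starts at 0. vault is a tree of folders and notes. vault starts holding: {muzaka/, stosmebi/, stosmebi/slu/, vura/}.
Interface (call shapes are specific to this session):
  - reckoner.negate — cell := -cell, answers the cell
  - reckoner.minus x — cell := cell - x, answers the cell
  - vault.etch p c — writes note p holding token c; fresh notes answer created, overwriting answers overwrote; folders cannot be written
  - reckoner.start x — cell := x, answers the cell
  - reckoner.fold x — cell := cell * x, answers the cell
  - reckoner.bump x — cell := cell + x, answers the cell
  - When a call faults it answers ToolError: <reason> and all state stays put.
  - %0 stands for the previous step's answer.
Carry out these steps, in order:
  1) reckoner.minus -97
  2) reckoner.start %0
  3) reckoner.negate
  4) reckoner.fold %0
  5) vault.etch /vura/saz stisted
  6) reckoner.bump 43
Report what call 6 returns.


Now I run reckoner.minus passing -97, and get 97.
I use reckoner.start passing %0, which returns 97.
I invoke reckoner.negate, giving -97.
I call reckoner.fold passing %0, → 9409.
Invoking vault.etch passing /vura/saz, stisted, yielding created.
I use reckoner.bump passing 43, and get 9452.

Answer: 9452


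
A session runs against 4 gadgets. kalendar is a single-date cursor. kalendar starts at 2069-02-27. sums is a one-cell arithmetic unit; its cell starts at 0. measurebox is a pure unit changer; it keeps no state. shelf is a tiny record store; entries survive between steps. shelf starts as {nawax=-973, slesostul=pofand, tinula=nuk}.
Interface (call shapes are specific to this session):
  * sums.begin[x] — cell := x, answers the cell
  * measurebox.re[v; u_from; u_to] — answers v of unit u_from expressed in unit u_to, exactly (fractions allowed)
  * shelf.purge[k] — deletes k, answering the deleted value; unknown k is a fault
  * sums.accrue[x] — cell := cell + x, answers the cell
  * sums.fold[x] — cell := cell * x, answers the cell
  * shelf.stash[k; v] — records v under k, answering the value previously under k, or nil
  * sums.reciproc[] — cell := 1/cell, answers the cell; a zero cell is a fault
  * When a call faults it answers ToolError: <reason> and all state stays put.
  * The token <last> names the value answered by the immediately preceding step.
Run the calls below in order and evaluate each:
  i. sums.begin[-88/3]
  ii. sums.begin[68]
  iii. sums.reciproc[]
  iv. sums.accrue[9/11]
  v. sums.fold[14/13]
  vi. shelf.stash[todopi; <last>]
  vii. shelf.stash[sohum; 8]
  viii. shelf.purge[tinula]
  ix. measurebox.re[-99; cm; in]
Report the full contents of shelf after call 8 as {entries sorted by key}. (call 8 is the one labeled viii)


→ sums.begin(x→-88/3)
← -88/3
→ sums.begin(x→68)
← 68
→ sums.reciproc()
← 1/68
→ sums.accrue(x→9/11)
← 623/748
→ sums.fold(x→14/13)
← 4361/4862
→ shelf.stash(k→todopi, v→<last>)
← nil
→ shelf.stash(k→sohum, v→8)
← nil
→ shelf.purge(k→tinula)
← nuk
→ measurebox.re(v→-99, u_from→cm, u_to→in)
← -4950/127

Answer: {nawax=-973, slesostul=pofand, sohum=8, todopi=4361/4862}


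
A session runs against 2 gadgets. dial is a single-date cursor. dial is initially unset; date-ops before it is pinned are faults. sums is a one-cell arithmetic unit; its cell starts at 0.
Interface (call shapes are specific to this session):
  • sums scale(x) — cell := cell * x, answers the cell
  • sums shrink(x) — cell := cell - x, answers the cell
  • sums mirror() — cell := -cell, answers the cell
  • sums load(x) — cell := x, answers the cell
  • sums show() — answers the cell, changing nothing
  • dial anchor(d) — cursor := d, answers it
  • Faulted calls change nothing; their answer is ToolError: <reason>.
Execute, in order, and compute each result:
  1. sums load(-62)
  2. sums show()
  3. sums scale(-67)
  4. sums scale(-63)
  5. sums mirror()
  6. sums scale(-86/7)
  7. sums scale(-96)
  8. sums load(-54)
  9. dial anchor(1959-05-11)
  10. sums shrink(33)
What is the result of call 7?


Act: sums load[x=-62]
Obs: -62
Act: sums show[]
Obs: -62
Act: sums scale[x=-67]
Obs: 4154
Act: sums scale[x=-63]
Obs: -261702
Act: sums mirror[]
Obs: 261702
Act: sums scale[x=-86/7]
Obs: -3215196
Act: sums scale[x=-96]
Obs: 308658816
Act: sums load[x=-54]
Obs: -54
Act: dial anchor[d=1959-05-11]
Obs: 1959-05-11
Act: sums shrink[x=33]
Obs: -87

Answer: 308658816


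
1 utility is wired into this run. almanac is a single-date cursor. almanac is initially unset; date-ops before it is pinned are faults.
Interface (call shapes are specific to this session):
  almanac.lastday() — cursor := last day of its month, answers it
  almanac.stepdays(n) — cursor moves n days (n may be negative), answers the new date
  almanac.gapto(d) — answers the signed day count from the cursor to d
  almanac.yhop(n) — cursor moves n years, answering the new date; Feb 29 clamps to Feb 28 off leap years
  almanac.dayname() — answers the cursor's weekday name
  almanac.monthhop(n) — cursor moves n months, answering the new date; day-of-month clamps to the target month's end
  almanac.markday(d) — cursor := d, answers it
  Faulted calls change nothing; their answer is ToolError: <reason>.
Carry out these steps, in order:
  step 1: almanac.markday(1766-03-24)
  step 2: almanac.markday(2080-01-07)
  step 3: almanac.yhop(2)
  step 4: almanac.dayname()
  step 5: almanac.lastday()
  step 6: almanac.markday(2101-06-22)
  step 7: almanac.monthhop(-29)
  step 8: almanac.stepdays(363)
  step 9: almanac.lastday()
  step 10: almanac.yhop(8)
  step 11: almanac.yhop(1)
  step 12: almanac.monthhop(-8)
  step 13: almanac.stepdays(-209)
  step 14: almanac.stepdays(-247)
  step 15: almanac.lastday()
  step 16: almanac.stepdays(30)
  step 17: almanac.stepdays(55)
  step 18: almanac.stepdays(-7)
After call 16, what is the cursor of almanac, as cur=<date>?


Answer: cur=2107-04-30

Derivation:
% markday d=1766-03-24
= 1766-03-24
% markday d=2080-01-07
= 2080-01-07
% yhop n=2
= 2082-01-07
% dayname
= Wednesday
% lastday
= 2082-01-31
% markday d=2101-06-22
= 2101-06-22
% monthhop n=-29
= 2099-01-22
% stepdays n=363
= 2100-01-20
% lastday
= 2100-01-31
% yhop n=8
= 2108-01-31
% yhop n=1
= 2109-01-31
% monthhop n=-8
= 2108-05-31
% stepdays n=-209
= 2107-11-04
% stepdays n=-247
= 2107-03-02
% lastday
= 2107-03-31
% stepdays n=30
= 2107-04-30
% stepdays n=55
= 2107-06-24
% stepdays n=-7
= 2107-06-17


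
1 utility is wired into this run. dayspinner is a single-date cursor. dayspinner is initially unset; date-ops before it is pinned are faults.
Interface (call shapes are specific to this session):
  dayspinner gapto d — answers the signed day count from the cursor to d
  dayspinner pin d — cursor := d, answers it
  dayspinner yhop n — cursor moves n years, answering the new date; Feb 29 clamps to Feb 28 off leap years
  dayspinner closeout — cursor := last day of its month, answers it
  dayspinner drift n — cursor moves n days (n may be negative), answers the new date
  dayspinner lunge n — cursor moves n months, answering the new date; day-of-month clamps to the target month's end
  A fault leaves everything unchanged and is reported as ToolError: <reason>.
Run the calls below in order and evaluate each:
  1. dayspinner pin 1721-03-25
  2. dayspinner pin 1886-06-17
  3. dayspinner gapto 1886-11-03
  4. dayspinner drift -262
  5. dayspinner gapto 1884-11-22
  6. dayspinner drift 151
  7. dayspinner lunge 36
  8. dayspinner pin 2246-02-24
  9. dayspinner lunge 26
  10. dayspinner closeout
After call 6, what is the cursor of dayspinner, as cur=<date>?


Now I run dayspinner pin on d=1721-03-25: 1721-03-25.
I try dayspinner pin on d=1886-06-17, and get 1886-06-17.
I try dayspinner gapto on d=1886-11-03, and get 139.
Using dayspinner drift on n=-262, → 1885-09-28.
I try dayspinner gapto on d=1884-11-22, and get -310.
Using dayspinner drift on n=151, → 1886-02-26.
I run dayspinner lunge on n=36, and observe 1889-02-26.
I call dayspinner pin on d=2246-02-24, → 2246-02-24.
Invoking dayspinner lunge on n=26, giving 2248-04-24.
I try dayspinner closeout(), and get 2248-04-30.

Answer: cur=1886-02-26


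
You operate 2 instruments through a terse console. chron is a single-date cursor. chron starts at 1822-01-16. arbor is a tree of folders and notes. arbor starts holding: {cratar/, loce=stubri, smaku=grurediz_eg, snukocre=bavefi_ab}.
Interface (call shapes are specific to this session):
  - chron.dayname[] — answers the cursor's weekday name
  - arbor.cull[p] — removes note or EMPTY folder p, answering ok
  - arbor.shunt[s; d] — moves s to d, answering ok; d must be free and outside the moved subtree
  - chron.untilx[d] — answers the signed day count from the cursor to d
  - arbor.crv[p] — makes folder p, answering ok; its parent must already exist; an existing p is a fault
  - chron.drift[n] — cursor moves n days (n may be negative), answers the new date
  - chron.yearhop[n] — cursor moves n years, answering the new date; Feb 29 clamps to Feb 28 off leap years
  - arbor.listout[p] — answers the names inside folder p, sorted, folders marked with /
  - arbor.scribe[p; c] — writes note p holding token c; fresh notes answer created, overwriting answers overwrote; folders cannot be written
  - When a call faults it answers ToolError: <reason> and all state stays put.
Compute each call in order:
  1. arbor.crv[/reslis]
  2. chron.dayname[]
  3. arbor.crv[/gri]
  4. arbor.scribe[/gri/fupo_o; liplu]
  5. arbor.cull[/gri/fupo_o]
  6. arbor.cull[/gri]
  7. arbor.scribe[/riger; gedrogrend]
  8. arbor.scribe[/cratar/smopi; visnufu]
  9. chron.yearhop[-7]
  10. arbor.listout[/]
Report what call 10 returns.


Answer: [cratar/, loce, reslis/, riger, smaku, snukocre]

Derivation:
I run arbor.crv on p: /reslis, → ok.
I invoke chron.dayname, yielding Wednesday.
I try arbor.crv on p: /gri: ok.
I call arbor.scribe on p: /gri/fupo_o, c: liplu, → created.
I invoke arbor.cull on p: /gri/fupo_o, — result: ok.
Then arbor.cull on p: /gri, and see ok.
I call arbor.scribe on p: /riger, c: gedrogrend, — result: created.
I run arbor.scribe on p: /cratar/smopi, c: visnufu, giving created.
Now I run chron.yearhop on n: -7, giving 1815-01-16.
Now I run arbor.listout on p: /, and see [cratar/, loce, reslis/, riger, smaku, snukocre].


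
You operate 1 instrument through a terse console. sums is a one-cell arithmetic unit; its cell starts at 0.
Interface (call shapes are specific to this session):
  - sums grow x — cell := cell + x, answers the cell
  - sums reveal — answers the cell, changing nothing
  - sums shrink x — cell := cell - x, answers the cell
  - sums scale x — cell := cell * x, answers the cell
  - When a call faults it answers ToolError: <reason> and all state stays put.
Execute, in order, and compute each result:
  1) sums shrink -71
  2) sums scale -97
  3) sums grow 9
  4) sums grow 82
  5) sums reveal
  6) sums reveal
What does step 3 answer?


Answer: -6878

Derivation:
Step: sums shrink[x=-71]
Result: 71
Step: sums scale[x=-97]
Result: -6887
Step: sums grow[x=9]
Result: -6878
Step: sums grow[x=82]
Result: -6796
Step: sums reveal[]
Result: -6796
Step: sums reveal[]
Result: -6796


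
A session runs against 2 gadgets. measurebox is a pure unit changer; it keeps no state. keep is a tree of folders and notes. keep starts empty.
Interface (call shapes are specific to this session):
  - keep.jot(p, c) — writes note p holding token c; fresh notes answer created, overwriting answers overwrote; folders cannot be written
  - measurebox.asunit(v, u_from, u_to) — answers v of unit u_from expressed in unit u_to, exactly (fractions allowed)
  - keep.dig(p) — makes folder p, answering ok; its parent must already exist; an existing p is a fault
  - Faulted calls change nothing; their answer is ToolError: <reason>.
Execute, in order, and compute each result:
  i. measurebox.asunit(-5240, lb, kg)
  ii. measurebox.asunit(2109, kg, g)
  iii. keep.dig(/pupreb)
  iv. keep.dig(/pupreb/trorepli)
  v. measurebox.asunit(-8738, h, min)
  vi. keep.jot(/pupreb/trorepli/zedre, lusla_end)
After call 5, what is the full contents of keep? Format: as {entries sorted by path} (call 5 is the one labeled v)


==> asunit(v=-5240, u_from=lb, u_to=kg)
<== -5942060047/2500000
==> asunit(v=2109, u_from=kg, u_to=g)
<== 2109000
==> dig(p=/pupreb)
<== ok
==> dig(p=/pupreb/trorepli)
<== ok
==> asunit(v=-8738, u_from=h, u_to=min)
<== -524280
==> jot(p=/pupreb/trorepli/zedre, c=lusla_end)
<== created

Answer: {pupreb/, pupreb/trorepli/}


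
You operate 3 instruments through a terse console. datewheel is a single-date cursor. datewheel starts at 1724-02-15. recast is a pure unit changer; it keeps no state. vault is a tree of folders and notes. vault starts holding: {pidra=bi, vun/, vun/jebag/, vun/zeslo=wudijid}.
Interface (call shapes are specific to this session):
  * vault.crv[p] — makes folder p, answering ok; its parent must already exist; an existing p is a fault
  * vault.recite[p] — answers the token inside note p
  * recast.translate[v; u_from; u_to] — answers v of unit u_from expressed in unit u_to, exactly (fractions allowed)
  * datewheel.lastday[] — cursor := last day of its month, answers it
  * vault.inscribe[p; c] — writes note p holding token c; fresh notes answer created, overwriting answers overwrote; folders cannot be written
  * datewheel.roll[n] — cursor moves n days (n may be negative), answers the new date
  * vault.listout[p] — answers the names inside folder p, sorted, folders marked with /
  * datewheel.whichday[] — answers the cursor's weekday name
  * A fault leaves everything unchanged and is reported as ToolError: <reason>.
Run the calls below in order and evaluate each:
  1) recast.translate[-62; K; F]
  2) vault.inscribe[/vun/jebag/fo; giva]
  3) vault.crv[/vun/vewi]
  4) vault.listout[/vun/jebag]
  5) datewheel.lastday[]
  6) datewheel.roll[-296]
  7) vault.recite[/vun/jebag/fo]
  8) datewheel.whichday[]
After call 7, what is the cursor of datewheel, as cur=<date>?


Answer: cur=1723-05-09

Derivation:
Next I call translate(v=-62, u_from=K, u_to=F), giving -57127/100.
I call inscribe(p=/vun/jebag/fo, c=giva), yielding created.
Next I call crv(p=/vun/vewi), giving ok.
I call listout(p=/vun/jebag), giving [fo].
Next I call lastday(), and get 1724-02-29.
Next I call roll(n=-296), and get 1723-05-09.
Calling recite(p=/vun/jebag/fo), → giva.
Now I run whichday(), which returns Sunday.


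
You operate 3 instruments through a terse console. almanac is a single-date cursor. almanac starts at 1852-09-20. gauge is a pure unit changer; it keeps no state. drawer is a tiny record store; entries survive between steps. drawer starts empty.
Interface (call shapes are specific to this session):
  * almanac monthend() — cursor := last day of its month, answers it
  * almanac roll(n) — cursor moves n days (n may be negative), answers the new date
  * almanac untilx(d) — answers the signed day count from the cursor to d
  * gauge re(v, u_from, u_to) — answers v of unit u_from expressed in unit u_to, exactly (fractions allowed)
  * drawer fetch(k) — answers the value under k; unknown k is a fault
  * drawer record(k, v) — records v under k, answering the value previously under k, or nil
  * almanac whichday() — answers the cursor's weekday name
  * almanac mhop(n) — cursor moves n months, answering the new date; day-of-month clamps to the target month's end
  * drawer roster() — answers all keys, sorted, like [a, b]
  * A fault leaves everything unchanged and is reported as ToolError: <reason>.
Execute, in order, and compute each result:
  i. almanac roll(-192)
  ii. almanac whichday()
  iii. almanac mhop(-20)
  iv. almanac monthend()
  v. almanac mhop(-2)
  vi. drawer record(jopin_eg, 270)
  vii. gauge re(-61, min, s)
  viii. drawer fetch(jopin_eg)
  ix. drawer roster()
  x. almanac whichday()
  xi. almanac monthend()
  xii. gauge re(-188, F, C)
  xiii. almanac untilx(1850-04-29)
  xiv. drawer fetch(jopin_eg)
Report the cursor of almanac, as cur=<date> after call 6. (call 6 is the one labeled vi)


Invoking almanac roll on n=-192, and get 1852-03-12.
I invoke almanac whichday, and observe Friday.
I run almanac mhop on n=-20, and observe 1850-07-12.
I run almanac monthend(), and observe 1850-07-31.
Next I call almanac mhop on n=-2, yielding 1850-05-31.
I call drawer record on k=jopin_eg, v=270: nil.
Now I run gauge re on v=-61, u_from=min, u_to=s, yielding -3660.
Now I run drawer fetch on k=jopin_eg, — result: 270.
Then drawer roster(), which returns [jopin_eg].
I call almanac whichday(), which returns Friday.
Now I run almanac monthend, → 1850-05-31.
Then gauge re on v=-188, u_from=F, u_to=C, giving -1100/9.
Using almanac untilx on d=1850-04-29, and get -32.
I use drawer fetch on k=jopin_eg, giving 270.

Answer: cur=1850-05-31


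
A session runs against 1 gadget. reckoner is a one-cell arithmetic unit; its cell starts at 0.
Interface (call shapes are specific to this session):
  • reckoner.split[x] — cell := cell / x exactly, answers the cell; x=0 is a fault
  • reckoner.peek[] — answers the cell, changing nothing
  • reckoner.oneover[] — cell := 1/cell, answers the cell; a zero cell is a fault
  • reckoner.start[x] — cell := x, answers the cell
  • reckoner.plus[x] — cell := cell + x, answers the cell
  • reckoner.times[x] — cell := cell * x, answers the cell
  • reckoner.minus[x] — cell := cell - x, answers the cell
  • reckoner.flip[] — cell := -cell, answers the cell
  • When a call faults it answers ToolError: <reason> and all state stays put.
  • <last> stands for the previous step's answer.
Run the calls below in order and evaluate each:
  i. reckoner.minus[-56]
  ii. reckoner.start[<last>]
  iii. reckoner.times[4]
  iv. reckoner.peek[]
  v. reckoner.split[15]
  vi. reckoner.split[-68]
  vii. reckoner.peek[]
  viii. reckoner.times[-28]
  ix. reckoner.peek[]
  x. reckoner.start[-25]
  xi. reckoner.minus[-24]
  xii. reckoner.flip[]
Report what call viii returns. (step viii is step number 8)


Answer: 1568/255

Derivation:
Do: reckoner.minus[x→-56]
See: 56
Do: reckoner.start[x→<last>]
See: 56
Do: reckoner.times[x→4]
See: 224
Do: reckoner.peek[]
See: 224
Do: reckoner.split[x→15]
See: 224/15
Do: reckoner.split[x→-68]
See: -56/255
Do: reckoner.peek[]
See: -56/255
Do: reckoner.times[x→-28]
See: 1568/255
Do: reckoner.peek[]
See: 1568/255
Do: reckoner.start[x→-25]
See: -25
Do: reckoner.minus[x→-24]
See: -1
Do: reckoner.flip[]
See: 1


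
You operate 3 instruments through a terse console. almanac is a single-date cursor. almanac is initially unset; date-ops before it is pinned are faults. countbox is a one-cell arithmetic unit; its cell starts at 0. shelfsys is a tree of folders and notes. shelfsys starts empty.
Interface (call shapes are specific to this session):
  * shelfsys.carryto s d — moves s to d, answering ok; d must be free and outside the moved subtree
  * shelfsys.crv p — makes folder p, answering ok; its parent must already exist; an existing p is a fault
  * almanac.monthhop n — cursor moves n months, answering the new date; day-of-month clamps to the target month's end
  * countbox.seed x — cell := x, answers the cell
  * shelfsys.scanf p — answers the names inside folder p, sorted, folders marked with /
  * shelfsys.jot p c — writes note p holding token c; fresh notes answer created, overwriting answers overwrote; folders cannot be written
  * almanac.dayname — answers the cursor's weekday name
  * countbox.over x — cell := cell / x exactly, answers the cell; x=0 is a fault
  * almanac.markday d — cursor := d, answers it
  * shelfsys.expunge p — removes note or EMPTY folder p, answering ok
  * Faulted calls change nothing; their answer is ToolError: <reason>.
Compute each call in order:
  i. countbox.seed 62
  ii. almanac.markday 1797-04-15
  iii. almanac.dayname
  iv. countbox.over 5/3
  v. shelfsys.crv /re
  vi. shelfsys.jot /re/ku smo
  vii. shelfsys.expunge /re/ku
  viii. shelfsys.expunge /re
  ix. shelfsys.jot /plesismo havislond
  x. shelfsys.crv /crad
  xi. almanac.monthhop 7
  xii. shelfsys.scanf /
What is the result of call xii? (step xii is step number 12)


Answer: [crad/, plesismo]

Derivation:
Do: seed[x: 62]
See: 62
Do: markday[d: 1797-04-15]
See: 1797-04-15
Do: dayname[]
See: Saturday
Do: over[x: 5/3]
See: 186/5
Do: crv[p: /re]
See: ok
Do: jot[p: /re/ku; c: smo]
See: created
Do: expunge[p: /re/ku]
See: ok
Do: expunge[p: /re]
See: ok
Do: jot[p: /plesismo; c: havislond]
See: created
Do: crv[p: /crad]
See: ok
Do: monthhop[n: 7]
See: 1797-11-15
Do: scanf[p: /]
See: [crad/, plesismo]


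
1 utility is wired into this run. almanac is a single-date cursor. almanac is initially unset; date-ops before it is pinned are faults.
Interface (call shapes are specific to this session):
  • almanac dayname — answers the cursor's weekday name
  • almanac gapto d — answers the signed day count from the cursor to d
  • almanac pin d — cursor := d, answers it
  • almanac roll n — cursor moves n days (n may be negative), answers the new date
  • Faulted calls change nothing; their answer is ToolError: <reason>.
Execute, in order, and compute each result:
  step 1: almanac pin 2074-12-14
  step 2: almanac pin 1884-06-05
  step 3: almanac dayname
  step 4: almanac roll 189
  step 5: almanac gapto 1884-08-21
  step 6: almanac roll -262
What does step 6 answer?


Answer: 1884-03-24

Derivation:
>>> almanac pin d: 2074-12-14
[out] 2074-12-14
>>> almanac pin d: 1884-06-05
[out] 1884-06-05
>>> almanac dayname
[out] Thursday
>>> almanac roll n: 189
[out] 1884-12-11
>>> almanac gapto d: 1884-08-21
[out] -112
>>> almanac roll n: -262
[out] 1884-03-24


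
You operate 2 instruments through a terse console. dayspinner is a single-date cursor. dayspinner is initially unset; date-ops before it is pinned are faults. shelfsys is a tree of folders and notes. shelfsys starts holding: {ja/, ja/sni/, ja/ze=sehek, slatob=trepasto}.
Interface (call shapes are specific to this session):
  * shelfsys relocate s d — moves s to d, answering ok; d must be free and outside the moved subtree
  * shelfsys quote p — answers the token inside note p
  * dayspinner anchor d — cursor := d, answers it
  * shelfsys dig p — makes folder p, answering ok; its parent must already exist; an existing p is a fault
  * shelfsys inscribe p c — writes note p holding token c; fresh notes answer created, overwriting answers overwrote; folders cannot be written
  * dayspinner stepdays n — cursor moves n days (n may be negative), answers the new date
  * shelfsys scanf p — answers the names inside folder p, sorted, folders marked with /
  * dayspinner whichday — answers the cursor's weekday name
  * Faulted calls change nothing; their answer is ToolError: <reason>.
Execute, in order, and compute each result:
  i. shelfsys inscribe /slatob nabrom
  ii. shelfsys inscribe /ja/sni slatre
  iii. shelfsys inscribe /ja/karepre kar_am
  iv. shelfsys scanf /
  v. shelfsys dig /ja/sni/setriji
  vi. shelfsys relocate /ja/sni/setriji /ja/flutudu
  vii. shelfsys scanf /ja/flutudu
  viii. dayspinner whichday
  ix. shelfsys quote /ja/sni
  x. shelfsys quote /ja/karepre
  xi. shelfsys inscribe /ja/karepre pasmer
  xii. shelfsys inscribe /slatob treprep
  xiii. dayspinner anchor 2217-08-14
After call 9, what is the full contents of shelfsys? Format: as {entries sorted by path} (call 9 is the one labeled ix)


> shelfsys inscribe p→/slatob c→nabrom
:: overwrote
> shelfsys inscribe p→/ja/sni c→slatre
:: ToolError: is a directory
> shelfsys inscribe p→/ja/karepre c→kar_am
:: created
> shelfsys scanf p→/
:: [ja/, slatob]
> shelfsys dig p→/ja/sni/setriji
:: ok
> shelfsys relocate s→/ja/sni/setriji d→/ja/flutudu
:: ok
> shelfsys scanf p→/ja/flutudu
:: []
> dayspinner whichday
:: ToolError: no date set
> shelfsys quote p→/ja/sni
:: ToolError: is a directory
> shelfsys quote p→/ja/karepre
:: kar_am
> shelfsys inscribe p→/ja/karepre c→pasmer
:: overwrote
> shelfsys inscribe p→/slatob c→treprep
:: overwrote
> dayspinner anchor d→2217-08-14
:: 2217-08-14

Answer: {ja/, ja/flutudu/, ja/karepre=kar_am, ja/sni/, ja/ze=sehek, slatob=nabrom}
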